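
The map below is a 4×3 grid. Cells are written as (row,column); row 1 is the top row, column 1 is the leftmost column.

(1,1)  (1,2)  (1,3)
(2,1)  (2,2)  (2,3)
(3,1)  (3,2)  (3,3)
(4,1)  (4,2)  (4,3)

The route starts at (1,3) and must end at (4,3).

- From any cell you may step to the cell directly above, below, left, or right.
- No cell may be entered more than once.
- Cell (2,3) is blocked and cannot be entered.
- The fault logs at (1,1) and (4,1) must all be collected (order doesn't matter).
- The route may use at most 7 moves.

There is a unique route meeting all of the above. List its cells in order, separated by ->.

The 7-move cap with required stops at (1,1), (4,1) leaves no slack for detours.
Route from (1,3): 2× left (reaching (1,1)), 3× down (reaching (4,1)), 2× right (reaching (4,3)) — 7 moves in all.
Check: all required cells visited; 7 ≤ 7 moves.

(1,3) -> (1,2) -> (1,1) -> (2,1) -> (3,1) -> (4,1) -> (4,2) -> (4,3)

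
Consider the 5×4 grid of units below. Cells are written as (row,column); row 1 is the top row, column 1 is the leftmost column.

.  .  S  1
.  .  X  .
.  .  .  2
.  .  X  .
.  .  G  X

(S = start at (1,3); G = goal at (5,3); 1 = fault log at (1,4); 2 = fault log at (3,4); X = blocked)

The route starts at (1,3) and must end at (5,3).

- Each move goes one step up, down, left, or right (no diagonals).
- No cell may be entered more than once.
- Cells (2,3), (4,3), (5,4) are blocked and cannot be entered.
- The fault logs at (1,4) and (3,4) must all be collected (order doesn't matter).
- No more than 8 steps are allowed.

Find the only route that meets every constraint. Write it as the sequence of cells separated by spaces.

(1,3) (1,4) (2,4) (3,4) (3,3) (3,2) (4,2) (5,2) (5,3)

The 8-move cap with required stops at (1,4), (3,4) leaves no slack for detours.
Route from (1,3): right 1 to (1,4), down 2 to (3,4), left 2 to (3,2), down 2 to (5,2), right 1 to (5,3) — 8 moves in all.
Check: all required cells visited; 8 ≤ 8 moves.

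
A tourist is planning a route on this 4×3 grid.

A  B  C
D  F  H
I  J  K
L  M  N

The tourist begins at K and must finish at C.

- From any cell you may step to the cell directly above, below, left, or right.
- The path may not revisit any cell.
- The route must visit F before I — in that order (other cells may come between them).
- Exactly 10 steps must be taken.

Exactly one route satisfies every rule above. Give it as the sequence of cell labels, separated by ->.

K -> H -> F -> J -> M -> L -> I -> D -> A -> B -> C

The waypoints must appear in the order F, I, with no cell reused.
Route from K: up to H, left to F, 2× down (reaching M), left to L, 3× up (reaching A), 2× right (reaching C) — 10 moves in all.
Check: order respected (F at step 2, I at step 6); 10 moves as required.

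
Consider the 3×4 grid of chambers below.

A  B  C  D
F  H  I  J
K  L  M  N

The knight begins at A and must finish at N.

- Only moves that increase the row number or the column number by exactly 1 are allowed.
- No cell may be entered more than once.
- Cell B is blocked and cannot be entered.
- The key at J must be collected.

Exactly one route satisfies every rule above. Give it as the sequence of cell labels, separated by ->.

Moves only go right or down, so the column and row indices never decrease.
Route from A: down 1 to F, right 3 to J, down 1 to N — 5 moves in all.
Check: all required cells visited.

A -> F -> H -> I -> J -> N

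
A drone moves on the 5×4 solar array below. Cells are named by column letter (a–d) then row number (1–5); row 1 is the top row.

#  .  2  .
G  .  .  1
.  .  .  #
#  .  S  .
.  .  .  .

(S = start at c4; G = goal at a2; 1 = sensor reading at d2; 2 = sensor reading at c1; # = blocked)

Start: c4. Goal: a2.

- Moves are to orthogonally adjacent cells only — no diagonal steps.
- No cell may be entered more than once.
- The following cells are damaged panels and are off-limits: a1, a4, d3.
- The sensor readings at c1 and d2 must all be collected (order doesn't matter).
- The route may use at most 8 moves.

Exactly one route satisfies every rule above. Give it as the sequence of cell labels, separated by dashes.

c4 - c3 - c2 - d2 - d1 - c1 - b1 - b2 - a2

Any route must reach c1 and d2 and still end at a2 within 8 moves, so the order of the required stops is forced.
Route from c4: up 2 to c2, right 1 to d2, up 1 to d1, left 2 to b1, down 1 to b2, left 1 to a2 — 8 moves in all.
Check: all required cells visited; 8 ≤ 8 moves.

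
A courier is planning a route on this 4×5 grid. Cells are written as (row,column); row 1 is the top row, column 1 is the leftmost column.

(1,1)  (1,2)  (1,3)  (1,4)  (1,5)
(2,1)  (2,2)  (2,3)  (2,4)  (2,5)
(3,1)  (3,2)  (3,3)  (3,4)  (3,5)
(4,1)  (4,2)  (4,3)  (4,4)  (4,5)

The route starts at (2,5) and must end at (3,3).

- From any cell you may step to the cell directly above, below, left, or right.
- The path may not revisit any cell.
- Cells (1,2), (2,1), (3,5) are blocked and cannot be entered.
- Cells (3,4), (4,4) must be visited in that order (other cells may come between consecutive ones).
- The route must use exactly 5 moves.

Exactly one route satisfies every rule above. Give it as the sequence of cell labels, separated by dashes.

(2,5) - (2,4) - (3,4) - (4,4) - (4,3) - (3,3)

The waypoints must appear in the order (3,4), (4,4), with no cell reused.
Route from (2,5): left to (2,4), 2× down (reaching (4,4)), left to (4,3), up to (3,3) — 5 moves in all.
Check: order respected ((3,4) at step 2, (4,4) at step 3); 5 moves as required.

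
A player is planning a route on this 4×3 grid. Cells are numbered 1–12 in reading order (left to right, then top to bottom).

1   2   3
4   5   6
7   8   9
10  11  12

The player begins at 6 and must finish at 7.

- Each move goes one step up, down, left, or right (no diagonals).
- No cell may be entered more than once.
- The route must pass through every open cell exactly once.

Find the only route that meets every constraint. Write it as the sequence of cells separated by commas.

6, 3, 2, 1, 4, 5, 8, 9, 12, 11, 10, 7

Need to visit all 12 open cells exactly once, starting at 6 and ending at 7.
Cell 12 has only two open neighbours (9 and 11), so the path must pass straight through it: one of those is the cell it's entered from and the other is where it exits.
Route from 6: up to 3, 2× left (reaching 1), down to 4, right to 5, down to 8, right to 9, down to 12, 2× left (reaching 10), up to 7 — 11 moves in all.
Check: all 12 open cells covered.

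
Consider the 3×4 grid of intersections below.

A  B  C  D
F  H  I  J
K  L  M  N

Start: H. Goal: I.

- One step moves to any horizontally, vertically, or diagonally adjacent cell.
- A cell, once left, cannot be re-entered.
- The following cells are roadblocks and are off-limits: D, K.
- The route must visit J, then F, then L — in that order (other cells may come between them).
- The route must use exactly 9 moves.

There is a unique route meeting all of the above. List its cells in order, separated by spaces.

The waypoints must appear in the order J, F, L, with no cell reused.
Route from H: down-right 1 to M, right 1 to N, up 1 to J, up-left 1 to C, left 2 to A, down 1 to F, down-right 1 to L, up-right 1 to I — 9 moves in all.
Check: order respected (J at step 3, F at step 7, L at step 8); 9 moves as required.

H M N J C B A F L I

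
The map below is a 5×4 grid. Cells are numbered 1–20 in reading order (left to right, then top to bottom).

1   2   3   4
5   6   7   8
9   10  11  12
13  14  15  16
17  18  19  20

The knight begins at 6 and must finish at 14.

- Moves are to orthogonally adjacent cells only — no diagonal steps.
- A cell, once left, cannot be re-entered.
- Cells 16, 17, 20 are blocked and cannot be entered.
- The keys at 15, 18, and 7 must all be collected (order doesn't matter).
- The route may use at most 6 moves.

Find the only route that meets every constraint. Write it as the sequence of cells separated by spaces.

The 6-move cap with required stops at 15, 18, 7 leaves no slack for detours.
Route from 6: right to 7, 3× down (reaching 19), left to 18, up to 14 — 6 moves in all.
Check: all required cells visited; 6 ≤ 6 moves.

6 7 11 15 19 18 14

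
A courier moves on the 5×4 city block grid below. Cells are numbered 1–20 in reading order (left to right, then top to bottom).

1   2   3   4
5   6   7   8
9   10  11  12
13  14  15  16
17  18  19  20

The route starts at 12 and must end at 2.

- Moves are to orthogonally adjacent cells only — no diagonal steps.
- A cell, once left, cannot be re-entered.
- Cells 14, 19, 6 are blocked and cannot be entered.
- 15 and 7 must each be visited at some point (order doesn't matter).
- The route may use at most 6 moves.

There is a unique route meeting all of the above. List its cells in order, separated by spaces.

12 16 15 11 7 3 2

The 6-move cap with required stops at 15, 7 leaves no slack for detours.
Route from 12: down 1 to 16, left 1 to 15, up 3 to 3, left 1 to 2 — 6 moves in all.
Check: all required cells visited; 6 ≤ 6 moves.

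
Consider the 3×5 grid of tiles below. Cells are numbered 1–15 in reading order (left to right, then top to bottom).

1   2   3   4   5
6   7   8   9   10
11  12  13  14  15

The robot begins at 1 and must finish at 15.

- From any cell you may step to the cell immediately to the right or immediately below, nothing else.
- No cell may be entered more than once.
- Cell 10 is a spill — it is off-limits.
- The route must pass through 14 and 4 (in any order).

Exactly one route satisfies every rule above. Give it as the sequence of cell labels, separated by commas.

1, 2, 3, 4, 9, 14, 15

Moves only go right or down, so the column and row indices never decrease.
Route from 1: right 3 to 4, down 2 to 14, right 1 to 15 — 6 moves in all.
Check: all required cells visited.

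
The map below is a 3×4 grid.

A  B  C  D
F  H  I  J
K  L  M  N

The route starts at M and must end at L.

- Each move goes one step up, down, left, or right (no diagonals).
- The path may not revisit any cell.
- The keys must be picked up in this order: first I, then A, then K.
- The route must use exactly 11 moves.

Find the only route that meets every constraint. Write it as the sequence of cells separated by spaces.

The waypoints must appear in the order I, A, K, with no cell reused.
Route from M: right 1 to N, up 2 to D, left 1 to C, down 1 to I, left 1 to H, up 1 to B, left 1 to A, down 2 to K, right 1 to L — 11 moves in all.
Check: order respected (I at step 5, A at step 8, K at step 10); 11 moves as required.

M N J D C I H B A F K L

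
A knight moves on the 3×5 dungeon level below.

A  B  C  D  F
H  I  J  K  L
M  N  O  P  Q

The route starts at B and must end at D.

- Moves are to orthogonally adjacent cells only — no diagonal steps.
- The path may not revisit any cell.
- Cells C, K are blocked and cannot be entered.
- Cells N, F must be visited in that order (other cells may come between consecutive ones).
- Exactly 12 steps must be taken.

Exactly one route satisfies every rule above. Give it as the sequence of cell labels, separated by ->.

B -> A -> H -> M -> N -> I -> J -> O -> P -> Q -> L -> F -> D

The waypoints must appear in the order N, F, with no cell reused.
Route from B: left to A, 2× down (reaching M), right to N, up to I, right to J, down to O, 2× right (reaching Q), 2× up (reaching F), left to D — 12 moves in all.
Check: order respected (N at step 4, F at step 11); 12 moves as required.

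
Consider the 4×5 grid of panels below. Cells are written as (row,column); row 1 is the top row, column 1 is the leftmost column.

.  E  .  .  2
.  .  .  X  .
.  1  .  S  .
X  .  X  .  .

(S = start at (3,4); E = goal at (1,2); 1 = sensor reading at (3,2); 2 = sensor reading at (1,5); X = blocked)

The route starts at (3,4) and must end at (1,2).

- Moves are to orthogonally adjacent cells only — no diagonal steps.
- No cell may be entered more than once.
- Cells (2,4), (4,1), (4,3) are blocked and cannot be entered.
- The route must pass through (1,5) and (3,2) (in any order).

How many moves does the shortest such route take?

10

Any route passes through (1,5) and (3,2) in some order between (3,4) and (1,2). Summing Manhattan distances along each leg and taking the cheapest ordering ((3,4) → (3,2) → (1,5) → (1,2)) gives a lower bound of 2 + 5 + 3 = 10 moves.
A route of 10 moves achieves this: (3,4) → (3,5) → (2,5) → (1,5) → (1,4) → (1,3) → (2,3) → (3,3) → (3,2) → (2,2) → (1,2).
Since 10 matches the lower bound, it is optimal.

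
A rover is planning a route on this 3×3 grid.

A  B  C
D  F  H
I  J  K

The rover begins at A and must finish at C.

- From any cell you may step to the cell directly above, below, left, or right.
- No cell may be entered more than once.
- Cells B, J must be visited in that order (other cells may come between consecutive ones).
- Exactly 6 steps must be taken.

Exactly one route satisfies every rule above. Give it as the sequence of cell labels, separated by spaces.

A B F J K H C

The waypoints must appear in the order B, J, with no cell reused.
Route from A: right 1 to B, down 2 to J, right 1 to K, up 2 to C — 6 moves in all.
Check: order respected (B at step 1, J at step 3); 6 moves as required.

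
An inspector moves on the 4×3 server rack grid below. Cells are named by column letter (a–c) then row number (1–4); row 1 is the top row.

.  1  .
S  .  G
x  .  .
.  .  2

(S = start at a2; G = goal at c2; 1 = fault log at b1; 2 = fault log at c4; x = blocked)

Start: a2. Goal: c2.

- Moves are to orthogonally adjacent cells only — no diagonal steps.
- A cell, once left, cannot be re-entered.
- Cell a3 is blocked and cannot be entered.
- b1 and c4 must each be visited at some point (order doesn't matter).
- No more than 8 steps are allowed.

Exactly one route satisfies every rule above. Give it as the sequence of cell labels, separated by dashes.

The 8-move cap with required stops at b1, c4 leaves no slack for detours.
Route from a2: up 1 to a1, right 1 to b1, down 3 to b4, right 1 to c4, up 2 to c2 — 8 moves in all.
Check: all required cells visited; 8 ≤ 8 moves.

a2 - a1 - b1 - b2 - b3 - b4 - c4 - c3 - c2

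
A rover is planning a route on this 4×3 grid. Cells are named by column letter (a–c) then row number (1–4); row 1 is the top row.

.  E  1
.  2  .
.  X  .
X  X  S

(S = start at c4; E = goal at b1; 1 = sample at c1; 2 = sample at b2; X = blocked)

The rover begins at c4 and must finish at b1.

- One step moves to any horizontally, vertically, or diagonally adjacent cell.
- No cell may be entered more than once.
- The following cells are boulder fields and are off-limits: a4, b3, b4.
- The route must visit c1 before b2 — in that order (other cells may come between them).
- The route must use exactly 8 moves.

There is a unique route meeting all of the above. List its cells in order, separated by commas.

c4, c3, c2, c1, b2, a3, a2, a1, b1

The waypoints must appear in the order c1, b2, with no cell reused.
Route from c4: up 3 to c1, down-left 2 to a3, up 2 to a1, right 1 to b1 — 8 moves in all.
Check: order respected (1 at step 3, 2 at step 4); 8 moves as required.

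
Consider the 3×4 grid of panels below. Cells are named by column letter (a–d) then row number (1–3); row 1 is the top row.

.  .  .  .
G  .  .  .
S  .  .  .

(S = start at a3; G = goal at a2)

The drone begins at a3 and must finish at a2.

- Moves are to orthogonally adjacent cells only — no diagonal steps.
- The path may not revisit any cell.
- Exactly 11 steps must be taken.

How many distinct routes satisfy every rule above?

2

Need simple routes of exactly 11 moves from a3 to a2 (Manhattan distance 1, so 5 moves are spent on a detour and 5 undoing it).
Enumerating: a3 b3 b2 c2 c3 d3 d2 d1 c1 b1 a1 a2 | a3 b3 c3 d3 d2 d1 c1 c2 b2 b1 a1 a2.
That gives 2 routes.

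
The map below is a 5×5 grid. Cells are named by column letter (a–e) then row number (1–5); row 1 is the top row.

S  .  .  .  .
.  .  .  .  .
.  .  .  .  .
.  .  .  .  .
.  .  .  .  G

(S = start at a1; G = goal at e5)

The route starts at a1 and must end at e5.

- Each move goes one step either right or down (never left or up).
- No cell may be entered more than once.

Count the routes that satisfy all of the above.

A right/down-only route from a1 to e5 makes exactly 4 down-moves and 4 right-moves in some order.
With no other constraints that would be C(8,4) = 70 routes.
That gives 70 routes.

70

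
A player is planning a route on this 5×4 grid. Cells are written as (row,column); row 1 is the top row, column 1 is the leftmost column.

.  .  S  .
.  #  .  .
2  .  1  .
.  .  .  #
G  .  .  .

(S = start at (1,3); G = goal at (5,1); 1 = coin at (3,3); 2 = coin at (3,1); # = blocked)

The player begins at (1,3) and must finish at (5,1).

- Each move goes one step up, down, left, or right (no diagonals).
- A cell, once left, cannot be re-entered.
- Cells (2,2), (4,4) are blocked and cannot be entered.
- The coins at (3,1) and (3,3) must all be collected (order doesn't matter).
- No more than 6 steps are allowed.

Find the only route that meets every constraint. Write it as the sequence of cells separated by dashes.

(1,3) - (2,3) - (3,3) - (3,2) - (3,1) - (4,1) - (5,1)

Any route must reach (3,1) and (3,3) and still end at (5,1) within 6 moves, so the order of the required stops is forced.
Route from (1,3): 2× down (reaching (3,3)), 2× left (reaching (3,1)), 2× down (reaching (5,1)) — 6 moves in all.
Check: all required cells visited; 6 ≤ 6 moves.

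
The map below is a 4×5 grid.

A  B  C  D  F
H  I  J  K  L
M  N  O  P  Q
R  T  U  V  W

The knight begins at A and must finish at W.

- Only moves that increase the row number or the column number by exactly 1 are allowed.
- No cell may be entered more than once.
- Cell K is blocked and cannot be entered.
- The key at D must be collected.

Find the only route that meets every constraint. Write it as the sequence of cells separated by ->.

A -> B -> C -> D -> F -> L -> Q -> W

Moves only go right or down, so the column and row indices never decrease.
Route from A: 4× right (reaching F), 3× down (reaching W) — 7 moves in all.
Check: all required cells visited.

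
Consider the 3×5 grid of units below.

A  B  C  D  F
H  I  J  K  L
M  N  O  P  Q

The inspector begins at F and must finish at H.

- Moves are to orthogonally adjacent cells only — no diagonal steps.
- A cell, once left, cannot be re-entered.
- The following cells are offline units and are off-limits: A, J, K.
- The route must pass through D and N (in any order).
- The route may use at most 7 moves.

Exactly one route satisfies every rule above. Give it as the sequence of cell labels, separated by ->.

Any route must reach D and N and still end at H within 7 moves, so the order of the required stops is forced.
Route from F: left 3 to B, down 2 to N, left 1 to M, up 1 to H — 7 moves in all.
Check: all required cells visited; 7 ≤ 7 moves.

F -> D -> C -> B -> I -> N -> M -> H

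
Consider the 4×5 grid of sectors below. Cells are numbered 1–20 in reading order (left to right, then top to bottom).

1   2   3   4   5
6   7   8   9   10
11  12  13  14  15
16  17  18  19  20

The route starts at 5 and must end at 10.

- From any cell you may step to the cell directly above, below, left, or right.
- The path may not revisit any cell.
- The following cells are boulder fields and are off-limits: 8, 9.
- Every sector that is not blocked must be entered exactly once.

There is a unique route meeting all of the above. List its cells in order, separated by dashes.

Need to visit all 18 open cells exactly once, starting at 5 and ending at 10.
Cell 1 has only two open neighbours (6 and 2), so the path must pass straight through it: one of those is the cell it's entered from and the other is where it exits.
Route from 5: left 4 to 1, down 1 to 6, right 1 to 7, down 1 to 12, left 1 to 11, down 1 to 16, right 2 to 18, up 1 to 13, right 1 to 14, down 1 to 19, right 1 to 20, up 2 to 10 — 17 moves in all.
Check: all 18 open cells covered.

5 - 4 - 3 - 2 - 1 - 6 - 7 - 12 - 11 - 16 - 17 - 18 - 13 - 14 - 19 - 20 - 15 - 10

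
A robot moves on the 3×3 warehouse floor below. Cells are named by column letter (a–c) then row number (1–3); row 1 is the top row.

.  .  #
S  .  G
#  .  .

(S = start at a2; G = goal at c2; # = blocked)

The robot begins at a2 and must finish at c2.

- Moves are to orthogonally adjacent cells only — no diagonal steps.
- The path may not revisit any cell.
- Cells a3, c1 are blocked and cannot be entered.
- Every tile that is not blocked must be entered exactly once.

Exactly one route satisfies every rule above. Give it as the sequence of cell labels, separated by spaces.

a2 a1 b1 b2 b3 c3 c2

Need to visit all 7 open cells exactly once, starting at a2 and ending at c2.
Cell b3 has only two open neighbours (b2 and c3), so the path must pass straight through it: one of those is the cell it's entered from and the other is where it exits.
Route from a2: up 1 to a1, right 1 to b1, down 2 to b3, right 1 to c3, up 1 to c2 — 6 moves in all.
Check: all 7 open cells covered.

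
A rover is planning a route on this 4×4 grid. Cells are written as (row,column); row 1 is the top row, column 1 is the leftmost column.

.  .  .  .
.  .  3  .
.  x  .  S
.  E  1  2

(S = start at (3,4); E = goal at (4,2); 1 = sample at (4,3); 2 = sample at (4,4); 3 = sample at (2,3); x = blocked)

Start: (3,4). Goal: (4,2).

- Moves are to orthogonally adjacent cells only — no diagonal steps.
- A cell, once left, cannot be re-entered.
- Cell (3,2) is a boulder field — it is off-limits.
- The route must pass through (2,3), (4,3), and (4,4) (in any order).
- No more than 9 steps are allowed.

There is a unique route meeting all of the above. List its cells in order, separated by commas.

Any route must reach (2,3), (4,3), and (4,4) and still end at (4,2) within 9 moves, so the order of the required stops is forced.
Route from (3,4): down to (4,4), left to (4,3), 2× up (reaching (2,3)), 2× left (reaching (2,1)), 2× down (reaching (4,1)), right to (4,2) — 9 moves in all.
Check: all required cells visited; 9 ≤ 9 moves.

(3,4), (4,4), (4,3), (3,3), (2,3), (2,2), (2,1), (3,1), (4,1), (4,2)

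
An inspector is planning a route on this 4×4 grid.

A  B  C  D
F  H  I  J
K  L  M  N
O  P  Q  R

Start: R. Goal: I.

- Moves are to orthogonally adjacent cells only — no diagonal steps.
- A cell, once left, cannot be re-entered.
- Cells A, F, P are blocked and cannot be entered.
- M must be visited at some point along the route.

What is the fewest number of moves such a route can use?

3

Any route passes through M somewhere between R and I. Summing Manhattan distances along the two legs (R → M → I) gives a lower bound of 2 + 1 = 3 moves.
A route of 3 moves achieves this: R → N → M → I.
Since 3 matches the lower bound, it is optimal.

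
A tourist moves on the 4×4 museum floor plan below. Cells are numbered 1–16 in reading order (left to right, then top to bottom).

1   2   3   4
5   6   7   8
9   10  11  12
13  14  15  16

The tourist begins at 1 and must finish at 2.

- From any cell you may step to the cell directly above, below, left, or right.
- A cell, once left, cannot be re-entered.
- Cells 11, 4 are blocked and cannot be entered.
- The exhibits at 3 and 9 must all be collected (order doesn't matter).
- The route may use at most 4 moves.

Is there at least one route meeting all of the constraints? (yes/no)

no

Even ignoring the no-revisit rule, getting from 1 to 2, taking the cheapest ordering 1 → 9 → 3 → 2 needs at least 2 + 4 + 1 = 7 moves (Manhattan distance per leg), which exceeds the 4-move limit.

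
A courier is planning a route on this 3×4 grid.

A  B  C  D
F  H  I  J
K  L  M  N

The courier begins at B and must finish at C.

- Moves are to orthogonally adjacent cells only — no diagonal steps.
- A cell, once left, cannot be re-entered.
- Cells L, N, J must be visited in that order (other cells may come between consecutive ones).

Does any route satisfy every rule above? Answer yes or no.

yes

One route that works: B → H → L → M → N → J → D → C.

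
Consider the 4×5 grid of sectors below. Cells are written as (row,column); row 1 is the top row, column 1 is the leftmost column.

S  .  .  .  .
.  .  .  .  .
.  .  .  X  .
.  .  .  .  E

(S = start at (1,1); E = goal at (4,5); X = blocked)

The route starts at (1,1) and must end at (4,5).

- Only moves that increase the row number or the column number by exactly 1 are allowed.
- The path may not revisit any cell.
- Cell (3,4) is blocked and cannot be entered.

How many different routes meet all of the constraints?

15

A right/down-only route from (1,1) to (4,5) makes exactly 3 down-moves and 4 right-moves in some order.
With no other constraints that would be C(7,3) = 35 routes.
Subtract routes through each blocked cell (inclusion–exclusion for overlaps): − through (3,4): 20 → 15.
That gives 15 routes.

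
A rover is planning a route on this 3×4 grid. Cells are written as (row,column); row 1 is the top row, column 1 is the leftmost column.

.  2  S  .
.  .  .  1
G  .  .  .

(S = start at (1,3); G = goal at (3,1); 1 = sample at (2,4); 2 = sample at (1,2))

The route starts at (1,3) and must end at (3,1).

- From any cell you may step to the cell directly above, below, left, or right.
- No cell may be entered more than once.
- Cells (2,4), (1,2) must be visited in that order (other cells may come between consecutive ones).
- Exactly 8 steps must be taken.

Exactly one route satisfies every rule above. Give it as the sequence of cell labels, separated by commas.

(1,3), (1,4), (2,4), (2,3), (2,2), (1,2), (1,1), (2,1), (3,1)

The waypoints must appear in the order (2,4), (1,2), with no cell reused.
Route from (1,3): right 1 to (1,4), down 1 to (2,4), left 2 to (2,2), up 1 to (1,2), left 1 to (1,1), down 2 to (3,1) — 8 moves in all.
Check: order respected (1 at step 2, 2 at step 5); 8 moves as required.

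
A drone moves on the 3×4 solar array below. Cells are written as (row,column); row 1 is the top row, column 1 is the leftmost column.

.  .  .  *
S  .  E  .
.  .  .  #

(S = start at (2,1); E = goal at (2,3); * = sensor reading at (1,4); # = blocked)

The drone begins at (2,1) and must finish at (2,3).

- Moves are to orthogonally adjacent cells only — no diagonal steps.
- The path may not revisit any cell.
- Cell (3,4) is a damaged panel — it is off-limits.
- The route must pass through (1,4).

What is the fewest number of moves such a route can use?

Any route passes through (1,4) somewhere between (2,1) and (2,3). Summing Manhattan distances along the two legs ((2,1) → (1,4) → (2,3)) gives a lower bound of 4 + 2 = 6 moves.
A route of 6 moves achieves this: (2,1) → (1,1) → (1,2) → (1,3) → (1,4) → (2,4) → (2,3).
Since 6 matches the lower bound, it is optimal.

6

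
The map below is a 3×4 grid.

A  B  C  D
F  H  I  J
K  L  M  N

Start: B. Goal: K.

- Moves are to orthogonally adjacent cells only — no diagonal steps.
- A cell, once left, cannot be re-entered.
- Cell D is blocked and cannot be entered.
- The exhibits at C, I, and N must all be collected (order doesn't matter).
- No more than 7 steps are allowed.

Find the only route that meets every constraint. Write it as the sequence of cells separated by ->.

Any route must reach C, I, and N and still end at K within 7 moves, so the order of the required stops is forced.
Route from B: right to C, down to I, right to J, down to N, 3× left (reaching K) — 7 moves in all.
Check: all required cells visited; 7 ≤ 7 moves.

B -> C -> I -> J -> N -> M -> L -> K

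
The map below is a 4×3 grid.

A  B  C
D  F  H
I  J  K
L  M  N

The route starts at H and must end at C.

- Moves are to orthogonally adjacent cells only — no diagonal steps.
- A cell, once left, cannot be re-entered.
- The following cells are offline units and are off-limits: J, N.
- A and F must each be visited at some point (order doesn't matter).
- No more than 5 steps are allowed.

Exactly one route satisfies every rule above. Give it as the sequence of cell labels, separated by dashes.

H - F - D - A - B - C

The budget equals the shortest possible length, so every move has to be on a shortest route through the required cells.
Route from H: left 2 to D, up 1 to A, right 2 to C — 5 moves in all.
Check: all required cells visited; 5 ≤ 5 moves.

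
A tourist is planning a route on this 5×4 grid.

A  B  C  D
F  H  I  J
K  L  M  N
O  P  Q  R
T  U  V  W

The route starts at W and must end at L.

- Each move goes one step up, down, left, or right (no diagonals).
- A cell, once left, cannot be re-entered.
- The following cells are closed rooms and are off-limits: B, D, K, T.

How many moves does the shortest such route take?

The Manhattan distance from W to L is |5−3| + |4−2| = 4, so at least 4 moves are needed.
A route of 4 moves achieves this: W → R → N → M → L.
Since 4 matches the lower bound, it is optimal.

4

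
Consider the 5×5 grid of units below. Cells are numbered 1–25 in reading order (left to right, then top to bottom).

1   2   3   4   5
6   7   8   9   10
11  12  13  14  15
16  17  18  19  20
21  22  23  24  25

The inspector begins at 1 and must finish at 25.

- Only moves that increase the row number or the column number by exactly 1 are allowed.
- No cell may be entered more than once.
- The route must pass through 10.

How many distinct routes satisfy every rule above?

5

A right/down-only route from 1 to 25 makes exactly 4 down-moves and 4 right-moves in some order.
With no other constraints that would be C(8,4) = 70 routes.
Split at 10 and multiply the segment counts: 1→10: 5; 10→25: 1; product = 5.
That gives 5 routes.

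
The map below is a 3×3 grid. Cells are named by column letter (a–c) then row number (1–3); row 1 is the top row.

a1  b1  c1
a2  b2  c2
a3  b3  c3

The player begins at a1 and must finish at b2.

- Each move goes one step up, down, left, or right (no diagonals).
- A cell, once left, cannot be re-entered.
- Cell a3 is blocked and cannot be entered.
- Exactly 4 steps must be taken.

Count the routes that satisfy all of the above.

1

Need simple routes of exactly 4 moves from a1 to b2 (Manhattan distance 2, so 1 moves are spent on a detour and 1 undoing it).
Enumerating: a1 b1 c1 c2 b2.
That gives 1 route.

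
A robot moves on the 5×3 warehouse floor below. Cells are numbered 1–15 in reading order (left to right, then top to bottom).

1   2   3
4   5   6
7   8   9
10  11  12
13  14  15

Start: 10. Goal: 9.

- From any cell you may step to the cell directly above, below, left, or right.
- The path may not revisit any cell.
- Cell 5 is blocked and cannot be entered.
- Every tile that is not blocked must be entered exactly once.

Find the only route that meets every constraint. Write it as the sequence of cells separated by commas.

10, 13, 14, 15, 12, 11, 8, 7, 4, 1, 2, 3, 6, 9

Need to visit all 14 open cells exactly once, starting at 10 and ending at 9.
Route from 10: down to 13, 2× right (reaching 15), up to 12, left to 11, up to 8, left to 7, 2× up (reaching 1), 2× right (reaching 3), 2× down (reaching 9) — 13 moves in all.
Check: all 14 open cells covered.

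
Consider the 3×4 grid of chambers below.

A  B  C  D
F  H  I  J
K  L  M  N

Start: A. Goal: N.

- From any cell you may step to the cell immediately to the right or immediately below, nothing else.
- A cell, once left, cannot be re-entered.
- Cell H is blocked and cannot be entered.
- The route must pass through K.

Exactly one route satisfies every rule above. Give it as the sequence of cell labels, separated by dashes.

A - F - K - L - M - N

Moves only go right or down, so the column and row indices never decrease.
Route from A: 2× down (reaching K), 3× right (reaching N) — 5 moves in all.
Check: all required cells visited.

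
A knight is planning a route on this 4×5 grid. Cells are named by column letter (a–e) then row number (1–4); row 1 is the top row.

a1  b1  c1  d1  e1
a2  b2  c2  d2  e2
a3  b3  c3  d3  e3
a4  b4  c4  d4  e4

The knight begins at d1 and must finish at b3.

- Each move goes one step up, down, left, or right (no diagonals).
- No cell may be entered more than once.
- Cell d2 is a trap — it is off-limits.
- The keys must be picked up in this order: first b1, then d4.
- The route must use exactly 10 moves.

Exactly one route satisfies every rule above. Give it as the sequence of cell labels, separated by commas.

d1, c1, b1, b2, c2, c3, d3, d4, c4, b4, b3

The waypoints must appear in the order b1, d4, with no cell reused.
Route from d1: left 2 to b1, down 1 to b2, right 1 to c2, down 1 to c3, right 1 to d3, down 1 to d4, left 2 to b4, up 1 to b3 — 10 moves in all.
Check: order respected (b1 at step 2, d4 at step 7); 10 moves as required.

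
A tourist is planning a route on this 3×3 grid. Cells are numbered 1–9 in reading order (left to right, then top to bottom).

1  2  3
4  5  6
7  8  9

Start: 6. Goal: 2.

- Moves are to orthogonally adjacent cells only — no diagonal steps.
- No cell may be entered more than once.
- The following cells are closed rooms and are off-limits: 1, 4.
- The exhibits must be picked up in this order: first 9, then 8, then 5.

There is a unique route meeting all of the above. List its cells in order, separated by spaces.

6 9 8 5 2

The waypoints must appear in the order 9, 8, 5, with no cell reused.
Route from 6: down to 9, left to 8, 2× up (reaching 2) — 4 moves in all.
Check: order respected (9 at step 1, 8 at step 2, 5 at step 3).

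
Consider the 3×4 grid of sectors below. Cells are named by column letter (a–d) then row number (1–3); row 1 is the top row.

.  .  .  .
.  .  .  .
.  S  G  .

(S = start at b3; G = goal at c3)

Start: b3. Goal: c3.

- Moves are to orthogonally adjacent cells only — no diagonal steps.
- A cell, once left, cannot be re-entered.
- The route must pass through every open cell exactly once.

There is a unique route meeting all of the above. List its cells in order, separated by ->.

Need to visit all 12 open cells exactly once, starting at b3 and ending at c3.
Cell d1 has only two open neighbours (d2 and c1), so the path must pass straight through it: one of those is the cell it's entered from and the other is where it exits.
Route from b3: left to a3, 2× up (reaching a1), right to b1, down to b2, right to c2, up to c1, right to d1, 2× down (reaching d3), left to c3 — 11 moves in all.
Check: all 12 open cells covered.

b3 -> a3 -> a2 -> a1 -> b1 -> b2 -> c2 -> c1 -> d1 -> d2 -> d3 -> c3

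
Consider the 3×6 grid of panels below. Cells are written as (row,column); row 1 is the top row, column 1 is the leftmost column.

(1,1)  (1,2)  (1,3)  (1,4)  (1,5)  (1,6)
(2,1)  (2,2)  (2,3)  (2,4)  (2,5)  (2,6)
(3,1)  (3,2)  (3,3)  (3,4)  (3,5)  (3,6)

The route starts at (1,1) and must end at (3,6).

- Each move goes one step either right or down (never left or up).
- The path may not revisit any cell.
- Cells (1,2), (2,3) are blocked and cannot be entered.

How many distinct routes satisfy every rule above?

A right/down-only route from (1,1) to (3,6) makes exactly 2 down-moves and 5 right-moves in some order.
With no other constraints that would be C(7,2) = 21 routes.
Subtract routes through each blocked cell (inclusion–exclusion for overlaps): − through (1,2): 15 − through (2,3): 12 + through (1,2)&(2,3): 8 → 2.
That gives 2 routes.

2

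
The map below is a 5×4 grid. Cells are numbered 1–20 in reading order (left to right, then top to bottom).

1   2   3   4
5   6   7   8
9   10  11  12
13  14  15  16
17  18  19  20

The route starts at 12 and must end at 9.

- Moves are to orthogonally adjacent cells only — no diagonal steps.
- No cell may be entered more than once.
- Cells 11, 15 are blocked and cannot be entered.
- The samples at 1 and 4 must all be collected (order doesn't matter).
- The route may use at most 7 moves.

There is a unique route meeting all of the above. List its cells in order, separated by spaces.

The 7-move cap with required stops at 1, 4 leaves no slack for detours.
Route from 12: 2× up (reaching 4), 3× left (reaching 1), 2× down (reaching 9) — 7 moves in all.
Check: all required cells visited; 7 ≤ 7 moves.

12 8 4 3 2 1 5 9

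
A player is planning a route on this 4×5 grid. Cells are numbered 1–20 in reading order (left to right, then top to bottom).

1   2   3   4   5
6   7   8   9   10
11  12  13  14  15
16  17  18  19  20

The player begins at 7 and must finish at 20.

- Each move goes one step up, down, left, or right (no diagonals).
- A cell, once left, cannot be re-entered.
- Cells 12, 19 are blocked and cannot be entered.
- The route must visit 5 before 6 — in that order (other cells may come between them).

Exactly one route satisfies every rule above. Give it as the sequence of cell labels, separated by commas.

The waypoints must appear in the order 5, 6, with no cell reused.
Route from 7: 3× right (reaching 10), up to 5, 4× left (reaching 1), 3× down (reaching 16), 2× right (reaching 18), up to 13, 2× right (reaching 15), down to 20 — 17 moves in all.
Check: order respected (5 at step 4, 6 at step 9).

7, 8, 9, 10, 5, 4, 3, 2, 1, 6, 11, 16, 17, 18, 13, 14, 15, 20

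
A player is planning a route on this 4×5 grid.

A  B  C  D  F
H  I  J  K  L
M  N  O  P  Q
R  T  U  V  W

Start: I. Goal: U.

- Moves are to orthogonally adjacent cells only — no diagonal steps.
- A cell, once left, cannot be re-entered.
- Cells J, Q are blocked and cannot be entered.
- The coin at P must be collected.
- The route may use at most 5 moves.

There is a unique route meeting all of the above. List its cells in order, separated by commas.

The 5-move cap with required stops at P leaves no slack for detours.
Route from I: down to N, 2× right (reaching P), down to V, left to U — 5 moves in all.
Check: all required cells visited; 5 ≤ 5 moves.

I, N, O, P, V, U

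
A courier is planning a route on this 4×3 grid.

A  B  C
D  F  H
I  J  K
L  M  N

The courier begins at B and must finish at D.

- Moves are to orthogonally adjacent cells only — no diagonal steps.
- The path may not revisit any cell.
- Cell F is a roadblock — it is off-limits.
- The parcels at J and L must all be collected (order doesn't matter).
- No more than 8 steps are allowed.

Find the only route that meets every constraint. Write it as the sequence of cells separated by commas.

The 8-move cap with required stops at J, L leaves no slack for detours.
Route from B: right 1 to C, down 2 to K, left 1 to J, down 1 to M, left 1 to L, up 2 to D — 8 moves in all.
Check: all required cells visited; 8 ≤ 8 moves.

B, C, H, K, J, M, L, I, D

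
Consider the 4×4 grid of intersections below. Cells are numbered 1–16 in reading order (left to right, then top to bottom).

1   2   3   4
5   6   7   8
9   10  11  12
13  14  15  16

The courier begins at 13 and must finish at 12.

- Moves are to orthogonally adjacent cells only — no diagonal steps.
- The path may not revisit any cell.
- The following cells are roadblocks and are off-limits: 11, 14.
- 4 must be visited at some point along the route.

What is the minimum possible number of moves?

Any route passes through 4 somewhere between 13 and 12. Summing Manhattan distances along the two legs (13 → 4 → 12) gives a lower bound of 6 + 2 = 8 moves.
A route of 8 moves achieves this: 13 → 9 → 5 → 1 → 2 → 3 → 4 → 8 → 12.
Since 8 matches the lower bound, it is optimal.

8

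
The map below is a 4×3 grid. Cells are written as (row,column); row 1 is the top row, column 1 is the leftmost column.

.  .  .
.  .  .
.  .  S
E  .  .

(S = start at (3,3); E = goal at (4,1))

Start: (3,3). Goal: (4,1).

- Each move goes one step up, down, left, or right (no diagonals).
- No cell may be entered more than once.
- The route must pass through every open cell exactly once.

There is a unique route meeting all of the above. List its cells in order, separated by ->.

(3,3) -> (4,3) -> (4,2) -> (3,2) -> (2,2) -> (2,3) -> (1,3) -> (1,2) -> (1,1) -> (2,1) -> (3,1) -> (4,1)

Need to visit all 12 open cells exactly once, starting at (3,3) and ending at (4,1).
Route from (3,3): down to (4,3), left to (4,2), 2× up (reaching (2,2)), right to (2,3), up to (1,3), 2× left (reaching (1,1)), 3× down (reaching (4,1)) — 11 moves in all.
Check: all 12 open cells covered.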